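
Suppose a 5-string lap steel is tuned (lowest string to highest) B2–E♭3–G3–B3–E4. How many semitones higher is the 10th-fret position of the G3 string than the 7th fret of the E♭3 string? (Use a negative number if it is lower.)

G3 at fret 10 → F4 (MIDI 65); E♭3 at fret 7 → B♭3 (MIDI 58).
65 − 58 = 7, so the two pitches are 7 semitones apart.

7 semitones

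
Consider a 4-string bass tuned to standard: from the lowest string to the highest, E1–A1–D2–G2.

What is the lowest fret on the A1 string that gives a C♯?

From A1, count semitones up the chromatic scale until reaching C♯: A–A#–B–C–C# — 4 steps.

4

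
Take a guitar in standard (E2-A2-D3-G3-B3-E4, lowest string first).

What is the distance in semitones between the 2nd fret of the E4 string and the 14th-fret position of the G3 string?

3 semitones

E4 at fret 2 → F#4 (MIDI 66); G3 at fret 14 → A4 (MIDI 69).
66 − 69 = -3, so the two pitches are 3 semitones apart, with A4 the higher.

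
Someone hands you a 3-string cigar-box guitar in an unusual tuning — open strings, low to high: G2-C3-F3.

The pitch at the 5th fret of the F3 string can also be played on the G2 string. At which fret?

15

F3 at fret 5 is F3 + 5 semitones = Bb3.
The open G2 string is 10 semitones below the open F3, so the same pitch on the G2 string lies at fret 5 + 10 = 15.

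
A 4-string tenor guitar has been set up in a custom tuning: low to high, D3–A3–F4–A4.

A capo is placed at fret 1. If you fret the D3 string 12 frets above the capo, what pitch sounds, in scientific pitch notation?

The capo raises the open D3 by 1 semitone to Eb3; fretting 12 more gives D3 + 1 + 12 = D3 + 13 semitones = Eb4.
(Also written D#.)

Eb4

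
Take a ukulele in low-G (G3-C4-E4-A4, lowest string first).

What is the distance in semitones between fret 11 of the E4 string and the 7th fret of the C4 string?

8 semitones

E4 at fret 11 → D#5 (MIDI 75); C4 at fret 7 → G4 (MIDI 67).
75 − 67 = 8, so the two pitches are 8 semitones apart, with D#5 the higher.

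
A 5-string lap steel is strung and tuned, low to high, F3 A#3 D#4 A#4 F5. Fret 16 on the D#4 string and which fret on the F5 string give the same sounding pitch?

D#4 at fret 16 is D#4 + 16 semitones = G5.
The open F5 string is 14 semitones above the open D#4, so the same pitch on the F5 string lies at fret 16 − 14 = 2.

2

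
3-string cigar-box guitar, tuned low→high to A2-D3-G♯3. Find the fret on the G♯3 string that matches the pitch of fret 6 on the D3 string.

0

D3 at fret 6 is D3 + 6 semitones = G♯3.
The open G♯3 string is 6 semitones above the open D3, so the same pitch on the G♯3 string lies at fret 6 − 6 = 0.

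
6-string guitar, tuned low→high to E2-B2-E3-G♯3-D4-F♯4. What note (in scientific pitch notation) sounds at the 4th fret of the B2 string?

The open B2 string plus 4 semitones: B–C–C#–D–D#.
The walk passes from B into C once, so the octave number goes from 2 to 3.
(Equivalently spelled E♭3.)

D♯3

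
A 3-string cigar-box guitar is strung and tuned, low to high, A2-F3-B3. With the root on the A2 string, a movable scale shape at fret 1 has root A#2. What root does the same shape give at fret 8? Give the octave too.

Moving from fret 1 to fret 8 shifts the root by 7 semitones.
A#2 up 7 semitones is F3.

F3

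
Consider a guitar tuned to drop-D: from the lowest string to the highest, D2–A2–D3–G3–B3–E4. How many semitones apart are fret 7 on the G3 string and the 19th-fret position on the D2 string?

G3 at fret 7 → D4 (MIDI 62); D2 at fret 19 → A3 (MIDI 57).
62 − 57 = 5, so the two pitches are 5 semitones apart, with D4 the higher.

5 semitones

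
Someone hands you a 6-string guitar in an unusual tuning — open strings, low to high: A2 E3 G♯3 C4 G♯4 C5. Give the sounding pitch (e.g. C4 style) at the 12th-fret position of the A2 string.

A3

The open A2 string plus 12 semitones: A–A#–B–C–…–G–G#–A.
The walk passes from B into C once, so the octave number goes from 2 to 3.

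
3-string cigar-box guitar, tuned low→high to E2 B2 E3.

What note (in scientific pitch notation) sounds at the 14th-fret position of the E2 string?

E2 is MIDI 40. Adding 14 gives 54, which is Gb3.

Gb3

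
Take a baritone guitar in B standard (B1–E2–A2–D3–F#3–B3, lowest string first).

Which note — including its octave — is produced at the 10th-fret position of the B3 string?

Each fret is one semitone, so B3 + 10 = A4.

A4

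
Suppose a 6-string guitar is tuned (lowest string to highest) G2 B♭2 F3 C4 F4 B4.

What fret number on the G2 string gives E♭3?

8

E♭3 is 8 semitones above the open G2 (G–Ab–A–Bb–B–C–Db–D–Eb), so it sits at fret 8.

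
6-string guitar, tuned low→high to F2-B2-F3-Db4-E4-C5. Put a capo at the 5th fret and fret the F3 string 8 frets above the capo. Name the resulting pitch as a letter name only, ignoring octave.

The capo raises the open F3 by 5 semitones to Bb3; fretting 8 more gives F3 + 5 + 8 = F3 + 13 semitones, landing on Gb.
(Also written F#.)

Gb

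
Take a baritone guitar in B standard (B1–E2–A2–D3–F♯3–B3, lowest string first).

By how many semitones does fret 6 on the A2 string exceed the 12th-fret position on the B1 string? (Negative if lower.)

4 semitones

A2 at fret 6 → D♯3 (MIDI 51); B1 at fret 12 → B2 (MIDI 47).
51 − 47 = 4, so the two pitches are 4 semitones apart.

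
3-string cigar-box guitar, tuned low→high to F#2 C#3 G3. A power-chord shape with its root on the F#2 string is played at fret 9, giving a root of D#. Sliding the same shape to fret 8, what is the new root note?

Moving from fret 9 to fret 8 shifts the root by -1 semitone.
D# down 1 semitone is D.

D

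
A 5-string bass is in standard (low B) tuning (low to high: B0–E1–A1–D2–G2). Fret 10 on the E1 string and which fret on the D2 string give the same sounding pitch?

Fret 10 on E1 is MIDI 28 + 10 = 38 (D2). On the D2 string (open MIDI 38), that pitch is 38 − 38 = fret 0.

0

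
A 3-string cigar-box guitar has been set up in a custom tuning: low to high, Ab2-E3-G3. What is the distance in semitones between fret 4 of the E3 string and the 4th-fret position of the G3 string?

3 semitones

E3 at fret 4 → Ab3 (MIDI 56); G3 at fret 4 → B3 (MIDI 59).
56 − 59 = -3, so the two pitches are 3 semitones apart, with B3 the higher.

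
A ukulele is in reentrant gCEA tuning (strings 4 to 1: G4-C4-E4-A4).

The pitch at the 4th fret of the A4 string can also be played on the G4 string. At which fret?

6

A4 at fret 4 is A4 + 4 semitones = C♯5.
The open G4 string is 2 semitones below the open A4, so the same pitch on the G4 string lies at fret 4 + 2 = 6.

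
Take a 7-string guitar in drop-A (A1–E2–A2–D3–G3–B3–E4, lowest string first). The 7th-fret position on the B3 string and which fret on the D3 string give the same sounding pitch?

16

B3 at fret 7 is B3 + 7 semitones = F♯4.
The open D3 string is 9 semitones below the open B3, so the same pitch on the D3 string lies at fret 7 + 9 = 16.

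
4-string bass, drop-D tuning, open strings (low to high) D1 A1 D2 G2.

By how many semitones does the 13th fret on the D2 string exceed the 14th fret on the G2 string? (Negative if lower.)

D2 at fret 13 → D♯3 (MIDI 51); G2 at fret 14 → A3 (MIDI 57).
51 − 57 = -6, so the two pitches are 6 semitones apart.

-6 semitones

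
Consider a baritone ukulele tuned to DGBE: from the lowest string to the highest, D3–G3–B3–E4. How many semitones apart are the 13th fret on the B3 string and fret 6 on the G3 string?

11 semitones

B3 at fret 13 → C5 (MIDI 72); G3 at fret 6 → C#4 (MIDI 61).
72 − 61 = 11, so the two pitches are 11 semitones apart, with C5 the higher.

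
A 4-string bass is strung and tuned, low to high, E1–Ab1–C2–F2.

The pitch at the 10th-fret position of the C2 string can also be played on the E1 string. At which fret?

18

Fret 10 on C2 is MIDI 36 + 10 = 46 (Bb2). On the E1 string (open MIDI 28), that pitch is 46 − 28 = fret 18.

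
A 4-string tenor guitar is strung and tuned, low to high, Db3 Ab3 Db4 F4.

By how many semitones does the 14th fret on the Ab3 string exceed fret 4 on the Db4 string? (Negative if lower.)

Ab3 at fret 14 → Bb4 (MIDI 70); Db4 at fret 4 → F4 (MIDI 65).
70 − 65 = 5, so the two pitches are 5 semitones apart.

5 semitones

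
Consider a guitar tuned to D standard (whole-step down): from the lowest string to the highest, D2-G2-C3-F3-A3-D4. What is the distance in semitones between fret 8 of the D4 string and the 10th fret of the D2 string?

D4 at fret 8 → A#4 (MIDI 70); D2 at fret 10 → C3 (MIDI 48).
70 − 48 = 22, so the two pitches are 22 semitones apart, with A#4 the higher.

22 semitones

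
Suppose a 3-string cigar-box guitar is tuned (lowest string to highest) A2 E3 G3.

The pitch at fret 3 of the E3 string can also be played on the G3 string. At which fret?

Fret 3 on E3 is MIDI 52 + 3 = 55 (G3). On the G3 string (open MIDI 55), that pitch is 55 − 55 = fret 0.

0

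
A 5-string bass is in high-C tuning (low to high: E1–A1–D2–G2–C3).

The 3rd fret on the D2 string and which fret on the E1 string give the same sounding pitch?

Fret 3 on D2 is MIDI 38 + 3 = 41 (F2). On the E1 string (open MIDI 28), that pitch is 41 − 28 = fret 13.

13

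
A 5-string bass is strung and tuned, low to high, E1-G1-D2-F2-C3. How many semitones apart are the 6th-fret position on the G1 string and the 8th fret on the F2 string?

G1 at fret 6 → Db2 (MIDI 37); F2 at fret 8 → Db3 (MIDI 49).
37 − 49 = -12, so the two pitches are 12 semitones apart, with Db3 the higher.

12 semitones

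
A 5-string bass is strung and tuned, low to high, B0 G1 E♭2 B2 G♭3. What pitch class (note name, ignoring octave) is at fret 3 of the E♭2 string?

G♭

Each fret is one semitone, so E♭2 + 3 = G♭.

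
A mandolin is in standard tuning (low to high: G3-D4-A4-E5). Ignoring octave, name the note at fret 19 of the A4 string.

A4 is MIDI 69. Adding 19 gives 88; 88 mod 12 = 4, i.e. E.

E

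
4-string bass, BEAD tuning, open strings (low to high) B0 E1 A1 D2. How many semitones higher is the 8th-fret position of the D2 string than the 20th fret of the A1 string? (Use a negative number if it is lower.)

D2 at fret 8 → A#2 (MIDI 46); A1 at fret 20 → F3 (MIDI 53).
46 − 53 = -7, so the two pitches are 7 semitones apart.

-7 semitones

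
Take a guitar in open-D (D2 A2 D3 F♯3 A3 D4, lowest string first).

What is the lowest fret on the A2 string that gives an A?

From A2, count semitones up the chromatic scale until reaching A: A — 0 steps.

0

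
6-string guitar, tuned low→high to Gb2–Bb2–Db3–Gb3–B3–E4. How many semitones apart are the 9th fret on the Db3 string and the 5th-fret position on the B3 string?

Db3 at fret 9 → Bb3 (MIDI 58); B3 at fret 5 → E4 (MIDI 64).
58 − 64 = -6, so the two pitches are 6 semitones apart, with E4 the higher.

6 semitones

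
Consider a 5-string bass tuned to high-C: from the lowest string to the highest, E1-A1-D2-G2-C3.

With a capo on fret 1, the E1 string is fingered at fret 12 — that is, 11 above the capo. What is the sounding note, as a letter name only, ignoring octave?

E

The capo raises the open E1 by 1 semitone to F1; fretting 11 more gives E1 + 1 + 11 = E1 + 12 semitones, landing on E.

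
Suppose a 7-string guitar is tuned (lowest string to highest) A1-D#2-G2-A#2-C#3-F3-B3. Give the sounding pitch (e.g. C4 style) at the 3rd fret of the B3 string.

Each fret is one semitone, so B3 + 3 = D4.

D4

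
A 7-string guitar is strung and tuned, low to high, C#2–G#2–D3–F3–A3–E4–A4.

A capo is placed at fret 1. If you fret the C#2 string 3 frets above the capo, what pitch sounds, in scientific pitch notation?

F2

The capo raises the open C#2 by 1 semitone to D2; fretting 3 more gives C#2 + 1 + 3 = C#2 + 4 semitones = F2.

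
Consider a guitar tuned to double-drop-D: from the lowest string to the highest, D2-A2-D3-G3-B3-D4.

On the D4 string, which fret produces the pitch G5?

17

G5 is 17 semitones above the open D4 (D–D#–E–F–…–F–F#–G), so it sits at fret 17.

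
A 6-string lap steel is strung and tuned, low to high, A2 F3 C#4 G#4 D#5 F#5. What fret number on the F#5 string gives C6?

6

C6 is 6 semitones above the open F#5 (F#–G–G#–A–A#–B–C), so it sits at fret 6.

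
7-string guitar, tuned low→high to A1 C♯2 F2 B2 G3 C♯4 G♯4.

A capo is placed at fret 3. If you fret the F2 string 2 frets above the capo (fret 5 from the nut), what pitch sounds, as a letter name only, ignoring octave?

A♯

The capo raises the open F2 by 3 semitones to G♯2; fretting 2 more gives F2 + 3 + 2 = F2 + 5 semitones, landing on A♯.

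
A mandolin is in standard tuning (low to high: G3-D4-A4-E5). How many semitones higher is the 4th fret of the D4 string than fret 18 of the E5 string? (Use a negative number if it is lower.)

-28 semitones

D4 at fret 4 → F#4 (MIDI 66); E5 at fret 18 → A#6 (MIDI 94).
66 − 94 = -28, so the two pitches are 28 semitones apart.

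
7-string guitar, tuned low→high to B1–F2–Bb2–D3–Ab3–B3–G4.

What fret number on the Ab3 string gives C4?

C4 is 4 semitones above the open Ab3 (Ab–A–Bb–B–C), so it sits at fret 4.

4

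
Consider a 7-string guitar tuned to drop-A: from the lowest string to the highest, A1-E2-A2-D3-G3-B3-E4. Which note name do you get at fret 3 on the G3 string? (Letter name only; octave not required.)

A#

The open G3 string plus 3 semitones: G–G#–A–A#.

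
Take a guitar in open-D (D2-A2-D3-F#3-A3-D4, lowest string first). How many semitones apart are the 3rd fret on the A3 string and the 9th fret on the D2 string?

A3 at fret 3 → C4 (MIDI 60); D2 at fret 9 → B2 (MIDI 47).
60 − 47 = 13, so the two pitches are 13 semitones apart, with C4 the higher.

13 semitones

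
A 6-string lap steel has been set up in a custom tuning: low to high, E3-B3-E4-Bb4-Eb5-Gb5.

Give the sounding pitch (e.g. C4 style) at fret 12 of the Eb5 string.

Eb6

Eb5 is MIDI 75. Adding 12 gives 87, which is Eb6.
(Equivalently spelled D#6.)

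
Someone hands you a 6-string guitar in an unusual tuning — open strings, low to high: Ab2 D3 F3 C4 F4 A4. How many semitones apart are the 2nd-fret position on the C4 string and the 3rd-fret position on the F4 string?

6 semitones

C4 at fret 2 → D4 (MIDI 62); F4 at fret 3 → Ab4 (MIDI 68).
62 − 68 = -6, so the two pitches are 6 semitones apart, with Ab4 the higher.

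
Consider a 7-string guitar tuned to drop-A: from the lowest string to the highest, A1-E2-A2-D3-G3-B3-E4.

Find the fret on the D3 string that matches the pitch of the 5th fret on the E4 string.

E4 at fret 5 is E4 + 5 semitones = A4.
The open D3 string is 14 semitones below the open E4, so the same pitch on the D3 string lies at fret 5 + 14 = 19.

19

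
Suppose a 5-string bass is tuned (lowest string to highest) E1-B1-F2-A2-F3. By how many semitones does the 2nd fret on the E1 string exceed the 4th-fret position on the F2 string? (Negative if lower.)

-15 semitones

E1 at fret 2 → F#1 (MIDI 30); F2 at fret 4 → A2 (MIDI 45).
30 − 45 = -15, so the two pitches are 15 semitones apart.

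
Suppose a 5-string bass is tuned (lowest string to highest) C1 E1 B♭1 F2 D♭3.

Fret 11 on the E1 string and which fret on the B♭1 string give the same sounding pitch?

Fret 11 on E1 is MIDI 28 + 11 = 39 (E♭2). On the B♭1 string (open MIDI 34), that pitch is 39 − 34 = fret 5.

5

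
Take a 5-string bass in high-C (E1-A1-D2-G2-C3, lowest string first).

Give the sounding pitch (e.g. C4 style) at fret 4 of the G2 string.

B2

Each fret is one semitone, so G2 + 4 = B2.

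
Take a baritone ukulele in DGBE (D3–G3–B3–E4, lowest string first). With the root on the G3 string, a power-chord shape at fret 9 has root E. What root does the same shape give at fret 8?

Moving from fret 9 to fret 8 shifts the root by -1 semitone.
E down 1 semitone is D#.

D#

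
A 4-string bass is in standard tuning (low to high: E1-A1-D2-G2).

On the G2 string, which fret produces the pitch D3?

D3 is 7 semitones above the open G2 (G–G#–A–A#–B–C–C#–D), so it sits at fret 7.

7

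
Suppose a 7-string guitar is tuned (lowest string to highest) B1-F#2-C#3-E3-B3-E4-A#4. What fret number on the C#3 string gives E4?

15

E4 is 15 semitones above the open C#3 (C#–D–D#–E–…–D–D#–E), so it sits at fret 15.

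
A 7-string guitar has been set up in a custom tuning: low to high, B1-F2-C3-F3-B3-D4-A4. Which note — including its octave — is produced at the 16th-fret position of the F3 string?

Each fret is one semitone, so F3 + 16 = A4.

A4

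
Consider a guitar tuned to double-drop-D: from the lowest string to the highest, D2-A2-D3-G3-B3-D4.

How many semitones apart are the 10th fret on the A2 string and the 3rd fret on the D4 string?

A2 at fret 10 → G3 (MIDI 55); D4 at fret 3 → F4 (MIDI 65).
55 − 65 = -10, so the two pitches are 10 semitones apart, with F4 the higher.

10 semitones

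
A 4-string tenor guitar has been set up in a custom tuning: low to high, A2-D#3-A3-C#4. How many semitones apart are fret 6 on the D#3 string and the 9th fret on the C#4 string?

D#3 at fret 6 → A3 (MIDI 57); C#4 at fret 9 → A#4 (MIDI 70).
57 − 70 = -13, so the two pitches are 13 semitones apart, with A#4 the higher.

13 semitones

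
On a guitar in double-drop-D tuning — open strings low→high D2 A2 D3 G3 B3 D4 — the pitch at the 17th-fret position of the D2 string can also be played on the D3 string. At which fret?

D2 at fret 17 is D2 + 17 semitones = G3.
The open D3 string is 12 semitones above the open D2, so the same pitch on the D3 string lies at fret 17 − 12 = 5.

5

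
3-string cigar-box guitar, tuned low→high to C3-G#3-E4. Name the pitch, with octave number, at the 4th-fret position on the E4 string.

The open E4 string plus 4 semitones: E–F–F#–G–G#.
No B→C boundary is crossed, so the octave stays at 4.
(Equivalently spelled Ab4.)

G#4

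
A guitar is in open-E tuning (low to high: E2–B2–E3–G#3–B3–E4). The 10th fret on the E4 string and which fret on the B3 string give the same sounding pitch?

E4 at fret 10 is E4 + 10 semitones = D5.
The open B3 string is 5 semitones below the open E4, so the same pitch on the B3 string lies at fret 10 + 5 = 15.

15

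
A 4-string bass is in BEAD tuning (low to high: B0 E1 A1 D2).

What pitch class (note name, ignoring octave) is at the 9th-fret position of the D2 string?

Each fret is one semitone, so D2 + 9 = B.

B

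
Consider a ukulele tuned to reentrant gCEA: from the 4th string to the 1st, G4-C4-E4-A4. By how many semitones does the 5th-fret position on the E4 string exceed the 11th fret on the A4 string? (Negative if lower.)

E4 at fret 5 → A4 (MIDI 69); A4 at fret 11 → G♯5 (MIDI 80).
69 − 80 = -11, so the two pitches are 11 semitones apart.

-11 semitones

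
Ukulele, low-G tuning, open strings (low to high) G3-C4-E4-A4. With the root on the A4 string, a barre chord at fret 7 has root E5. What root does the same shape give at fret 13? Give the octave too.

A#5

Moving from fret 7 to fret 13 shifts the root by 6 semitones.
E5 up 6 semitones is A#5.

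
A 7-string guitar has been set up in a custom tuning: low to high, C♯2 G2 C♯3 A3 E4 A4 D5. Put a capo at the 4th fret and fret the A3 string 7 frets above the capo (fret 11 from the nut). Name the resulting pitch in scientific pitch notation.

The capo raises the open A3 by 4 semitones to C♯4; fretting 7 more gives A3 + 4 + 7 = A3 + 11 semitones = G♯4.

G♯4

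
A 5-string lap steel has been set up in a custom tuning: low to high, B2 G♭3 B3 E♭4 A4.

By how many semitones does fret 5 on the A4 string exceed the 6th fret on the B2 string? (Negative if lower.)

21 semitones

A4 at fret 5 → D5 (MIDI 74); B2 at fret 6 → F3 (MIDI 53).
74 − 53 = 21, so the two pitches are 21 semitones apart.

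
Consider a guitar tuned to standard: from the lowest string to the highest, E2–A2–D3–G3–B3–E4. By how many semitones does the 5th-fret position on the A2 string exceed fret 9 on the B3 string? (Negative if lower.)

A2 at fret 5 → D3 (MIDI 50); B3 at fret 9 → G♯4 (MIDI 68).
50 − 68 = -18, so the two pitches are 18 semitones apart.

-18 semitones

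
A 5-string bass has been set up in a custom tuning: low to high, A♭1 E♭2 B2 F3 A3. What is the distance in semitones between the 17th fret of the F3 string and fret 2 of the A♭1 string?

36 semitones

F3 at fret 17 → B♭4 (MIDI 70); A♭1 at fret 2 → B♭1 (MIDI 34).
70 − 34 = 36, so the two pitches are 36 semitones apart, with B♭4 the higher.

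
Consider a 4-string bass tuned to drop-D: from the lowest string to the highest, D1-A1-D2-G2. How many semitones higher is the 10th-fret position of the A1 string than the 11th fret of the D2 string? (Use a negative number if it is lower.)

-6 semitones

A1 at fret 10 → G2 (MIDI 43); D2 at fret 11 → C♯3 (MIDI 49).
43 − 49 = -6, so the two pitches are 6 semitones apart.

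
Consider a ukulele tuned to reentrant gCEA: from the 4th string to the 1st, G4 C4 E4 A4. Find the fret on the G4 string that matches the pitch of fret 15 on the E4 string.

12

E4 at fret 15 is E4 + 15 semitones = G5.
The open G4 string is 3 semitones above the open E4, so the same pitch on the G4 string lies at fret 15 − 3 = 12.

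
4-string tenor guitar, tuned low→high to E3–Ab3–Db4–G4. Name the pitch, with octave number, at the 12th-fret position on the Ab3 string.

Each fret is one semitone, so Ab3 + 12 = Ab4.

Ab4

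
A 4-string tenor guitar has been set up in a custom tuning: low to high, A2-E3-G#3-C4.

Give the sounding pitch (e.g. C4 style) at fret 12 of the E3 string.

E4

E3 is MIDI 52. Adding 12 gives 64, which is E4.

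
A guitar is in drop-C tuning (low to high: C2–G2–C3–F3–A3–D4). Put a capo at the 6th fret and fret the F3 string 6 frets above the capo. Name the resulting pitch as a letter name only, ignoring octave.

The capo raises the open F3 by 6 semitones to B3; fretting 6 more gives F3 + 6 + 6 = F3 + 12 semitones, landing on F.

F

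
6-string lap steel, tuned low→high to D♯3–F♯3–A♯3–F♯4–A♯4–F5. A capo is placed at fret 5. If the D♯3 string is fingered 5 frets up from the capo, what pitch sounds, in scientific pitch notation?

C♯4

The capo raises the open D♯3 by 5 semitones to G♯3; fretting 5 more gives D♯3 + 5 + 5 = D♯3 + 10 semitones = C♯4.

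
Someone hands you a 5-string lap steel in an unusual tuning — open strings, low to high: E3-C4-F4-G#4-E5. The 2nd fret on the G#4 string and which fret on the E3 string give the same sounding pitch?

G#4 at fret 2 is G#4 + 2 semitones = A#4.
The open E3 string is 16 semitones below the open G#4, so the same pitch on the E3 string lies at fret 2 + 16 = 18.

18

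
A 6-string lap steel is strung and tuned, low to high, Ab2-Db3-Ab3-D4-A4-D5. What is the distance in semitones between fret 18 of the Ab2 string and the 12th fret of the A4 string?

Ab2 at fret 18 → D4 (MIDI 62); A4 at fret 12 → A5 (MIDI 81).
62 − 81 = -19, so the two pitches are 19 semitones apart, with A5 the higher.

19 semitones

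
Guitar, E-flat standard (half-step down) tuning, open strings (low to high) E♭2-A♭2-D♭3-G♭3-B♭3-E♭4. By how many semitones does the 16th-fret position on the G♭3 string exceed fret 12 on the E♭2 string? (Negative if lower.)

G♭3 at fret 16 → B♭4 (MIDI 70); E♭2 at fret 12 → E♭3 (MIDI 51).
70 − 51 = 19, so the two pitches are 19 semitones apart.

19 semitones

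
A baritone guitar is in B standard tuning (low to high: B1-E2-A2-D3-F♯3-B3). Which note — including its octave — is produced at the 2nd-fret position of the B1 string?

B1 is MIDI 35. Adding 2 gives 37, which is C♯2.

C♯2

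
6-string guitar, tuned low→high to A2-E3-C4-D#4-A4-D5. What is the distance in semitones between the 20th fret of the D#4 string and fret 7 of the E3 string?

D#4 at fret 20 → B5 (MIDI 83); E3 at fret 7 → B3 (MIDI 59).
83 − 59 = 24, so the two pitches are 24 semitones apart, with B5 the higher.

24 semitones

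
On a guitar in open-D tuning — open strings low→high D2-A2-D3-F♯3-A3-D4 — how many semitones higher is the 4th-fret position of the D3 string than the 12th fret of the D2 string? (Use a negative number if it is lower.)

4 semitones

D3 at fret 4 → F♯3 (MIDI 54); D2 at fret 12 → D3 (MIDI 50).
54 − 50 = 4, so the two pitches are 4 semitones apart.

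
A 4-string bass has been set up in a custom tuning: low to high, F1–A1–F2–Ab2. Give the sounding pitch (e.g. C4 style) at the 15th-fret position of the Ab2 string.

B3

The open Ab2 string plus 15 semitones: Ab–A–Bb–B–…–A–Bb–B.
The walk passes from B into C once, so the octave number goes from 2 to 3.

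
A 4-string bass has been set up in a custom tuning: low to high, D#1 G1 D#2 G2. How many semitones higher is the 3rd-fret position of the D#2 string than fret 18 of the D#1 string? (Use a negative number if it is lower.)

D#2 at fret 3 → F#2 (MIDI 42); D#1 at fret 18 → A2 (MIDI 45).
42 − 45 = -3, so the two pitches are 3 semitones apart.

-3 semitones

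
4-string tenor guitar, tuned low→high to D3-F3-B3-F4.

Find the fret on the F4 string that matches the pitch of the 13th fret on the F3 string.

Fret 13 on F3 is MIDI 53 + 13 = 66 (F#4). On the F4 string (open MIDI 65), that pitch is 66 − 65 = fret 1.

1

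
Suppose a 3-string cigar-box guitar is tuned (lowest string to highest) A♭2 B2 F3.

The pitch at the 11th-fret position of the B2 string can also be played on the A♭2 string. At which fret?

Fret 11 on B2 is MIDI 47 + 11 = 58 (B♭3). On the A♭2 string (open MIDI 44), that pitch is 58 − 44 = fret 14.

14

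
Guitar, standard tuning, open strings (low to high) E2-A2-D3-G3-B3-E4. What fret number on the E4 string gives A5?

A5 is 17 semitones above the open E4 (E–F–F#–G–…–G–G#–A), so it sits at fret 17.

17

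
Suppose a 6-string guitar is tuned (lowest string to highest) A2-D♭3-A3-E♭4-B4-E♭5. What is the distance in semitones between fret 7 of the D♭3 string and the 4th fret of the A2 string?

D♭3 at fret 7 → A♭3 (MIDI 56); A2 at fret 4 → D♭3 (MIDI 49).
56 − 49 = 7, so the two pitches are 7 semitones apart, with A♭3 the higher.

7 semitones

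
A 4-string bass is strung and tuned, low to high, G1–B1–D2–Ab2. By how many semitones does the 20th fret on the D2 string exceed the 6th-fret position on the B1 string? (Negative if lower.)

17 semitones

D2 at fret 20 → Bb3 (MIDI 58); B1 at fret 6 → F2 (MIDI 41).
58 − 41 = 17, so the two pitches are 17 semitones apart.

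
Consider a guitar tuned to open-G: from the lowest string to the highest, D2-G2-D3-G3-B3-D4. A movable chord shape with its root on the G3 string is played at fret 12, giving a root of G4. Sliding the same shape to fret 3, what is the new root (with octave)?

Moving from fret 12 to fret 3 shifts the root by -9 semitones.
G4 down 9 semitones is A#3.

A#3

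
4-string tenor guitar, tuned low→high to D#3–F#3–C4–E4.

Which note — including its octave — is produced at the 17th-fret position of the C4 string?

F5

Each fret is one semitone, so C4 + 17 = F5.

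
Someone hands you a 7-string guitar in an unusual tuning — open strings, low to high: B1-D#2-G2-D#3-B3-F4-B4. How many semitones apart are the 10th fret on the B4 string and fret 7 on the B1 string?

39 semitones

B4 at fret 10 → A5 (MIDI 81); B1 at fret 7 → F#2 (MIDI 42).
81 − 42 = 39, so the two pitches are 39 semitones apart, with A5 the higher.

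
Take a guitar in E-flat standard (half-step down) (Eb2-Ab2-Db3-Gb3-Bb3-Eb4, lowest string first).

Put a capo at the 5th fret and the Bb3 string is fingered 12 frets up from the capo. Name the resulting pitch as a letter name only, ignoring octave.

The capo raises the open Bb3 by 5 semitones to Eb4; fretting 12 more gives Bb3 + 5 + 12 = Bb3 + 17 semitones, landing on Eb.
(Also written D#.)

Eb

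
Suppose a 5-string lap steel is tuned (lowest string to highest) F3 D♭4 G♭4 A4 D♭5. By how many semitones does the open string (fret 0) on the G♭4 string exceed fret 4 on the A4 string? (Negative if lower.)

-7 semitones

G♭4 at fret 0 → G♭4 (MIDI 66); A4 at fret 4 → D♭5 (MIDI 73).
66 − 73 = -7, so the two pitches are 7 semitones apart.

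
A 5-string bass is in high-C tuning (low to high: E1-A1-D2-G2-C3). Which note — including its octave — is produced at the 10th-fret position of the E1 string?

The open E1 string plus 10 semitones: E–F–F#–G–…–C–C#–D.
The walk passes from B into C once, so the octave number goes from 1 to 2.

D2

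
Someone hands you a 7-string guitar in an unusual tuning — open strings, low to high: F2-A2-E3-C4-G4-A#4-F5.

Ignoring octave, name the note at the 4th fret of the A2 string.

C#

Each fret is one semitone, so A2 + 4 = C#.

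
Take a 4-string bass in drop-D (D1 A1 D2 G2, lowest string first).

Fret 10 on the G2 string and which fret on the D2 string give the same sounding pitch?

Fret 10 on G2 is MIDI 43 + 10 = 53 (F3). On the D2 string (open MIDI 38), that pitch is 53 − 38 = fret 15.

15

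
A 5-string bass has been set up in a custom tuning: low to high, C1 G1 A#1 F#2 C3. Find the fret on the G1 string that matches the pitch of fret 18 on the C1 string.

11

C1 at fret 18 is C1 + 18 semitones = F#2.
The open G1 string is 7 semitones above the open C1, so the same pitch on the G1 string lies at fret 18 − 7 = 11.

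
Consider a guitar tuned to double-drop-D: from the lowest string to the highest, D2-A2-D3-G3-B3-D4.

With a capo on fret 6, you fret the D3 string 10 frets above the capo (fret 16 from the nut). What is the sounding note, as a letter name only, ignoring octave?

F#

The capo raises the open D3 by 6 semitones to G#3; fretting 10 more gives D3 + 6 + 10 = D3 + 16 semitones, landing on F#.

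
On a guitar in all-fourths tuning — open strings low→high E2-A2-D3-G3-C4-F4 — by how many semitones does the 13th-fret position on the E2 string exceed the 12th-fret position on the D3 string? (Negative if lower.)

-9 semitones

E2 at fret 13 → F3 (MIDI 53); D3 at fret 12 → D4 (MIDI 62).
53 − 62 = -9, so the two pitches are 9 semitones apart.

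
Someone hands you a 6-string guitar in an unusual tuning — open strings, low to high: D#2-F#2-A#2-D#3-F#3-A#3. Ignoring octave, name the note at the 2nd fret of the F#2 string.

The open F#2 string plus 2 semitones: F#–G–G#.
(Equivalently spelled Ab.)

G#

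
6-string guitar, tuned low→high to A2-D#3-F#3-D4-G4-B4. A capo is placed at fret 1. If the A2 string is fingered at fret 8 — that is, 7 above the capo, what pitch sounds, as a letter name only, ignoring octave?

The capo raises the open A2 by 1 semitone to A#2; fretting 7 more gives A2 + 1 + 7 = A2 + 8 semitones, landing on F.

F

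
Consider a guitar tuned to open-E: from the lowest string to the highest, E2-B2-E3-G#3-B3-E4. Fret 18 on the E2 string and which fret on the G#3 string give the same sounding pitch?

2

E2 at fret 18 is E2 + 18 semitones = A#3.
The open G#3 string is 16 semitones above the open E2, so the same pitch on the G#3 string lies at fret 18 − 16 = 2.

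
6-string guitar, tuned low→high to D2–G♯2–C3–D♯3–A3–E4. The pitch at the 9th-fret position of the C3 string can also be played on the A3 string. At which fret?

0

C3 at fret 9 is C3 + 9 semitones = A3.
The open A3 string is 9 semitones above the open C3, so the same pitch on the A3 string lies at fret 9 − 9 = 0.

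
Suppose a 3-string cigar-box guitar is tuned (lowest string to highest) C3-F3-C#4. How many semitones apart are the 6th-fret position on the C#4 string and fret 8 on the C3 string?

11 semitones

C#4 at fret 6 → G4 (MIDI 67); C3 at fret 8 → G#3 (MIDI 56).
67 − 56 = 11, so the two pitches are 11 semitones apart, with G4 the higher.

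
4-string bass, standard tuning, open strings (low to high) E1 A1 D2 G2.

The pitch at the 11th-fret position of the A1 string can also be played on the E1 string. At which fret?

16

Fret 11 on A1 is MIDI 33 + 11 = 44 (G♯2). On the E1 string (open MIDI 28), that pitch is 44 − 28 = fret 16.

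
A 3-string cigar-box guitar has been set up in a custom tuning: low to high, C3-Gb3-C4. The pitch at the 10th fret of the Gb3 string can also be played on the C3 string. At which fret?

Fret 10 on Gb3 is MIDI 54 + 10 = 64 (E4). On the C3 string (open MIDI 48), that pitch is 64 − 48 = fret 16.

16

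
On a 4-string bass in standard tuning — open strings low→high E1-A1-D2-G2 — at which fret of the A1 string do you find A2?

12

A2 is 12 semitones above the open A1 (A–A#–B–C–…–G–G#–A), so it sits at fret 12.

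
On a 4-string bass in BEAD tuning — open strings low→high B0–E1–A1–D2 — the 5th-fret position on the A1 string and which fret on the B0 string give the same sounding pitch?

A1 at fret 5 is A1 + 5 semitones = D2.
The open B0 string is 10 semitones below the open A1, so the same pitch on the B0 string lies at fret 5 + 10 = 15.

15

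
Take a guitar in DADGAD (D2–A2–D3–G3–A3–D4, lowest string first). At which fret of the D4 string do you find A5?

A5 is 19 semitones above the open D4 (D–D#–E–F–…–G–G#–A), so it sits at fret 19.

19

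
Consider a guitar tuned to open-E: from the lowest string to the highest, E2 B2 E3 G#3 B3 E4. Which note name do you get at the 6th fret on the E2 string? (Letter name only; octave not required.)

A#

The open E2 string plus 6 semitones: E–F–F#–G–G#–A–A#.
(Equivalently spelled Bb.)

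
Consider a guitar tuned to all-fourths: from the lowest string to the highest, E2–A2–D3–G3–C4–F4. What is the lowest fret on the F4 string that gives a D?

From F4, count semitones up the chromatic scale until reaching D: F–F#–G–G#–A–A#–B–C–C#–D — 9 steps.

9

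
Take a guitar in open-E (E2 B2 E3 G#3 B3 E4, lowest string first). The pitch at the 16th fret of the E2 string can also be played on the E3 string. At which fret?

Fret 16 on E2 is MIDI 40 + 16 = 56 (G#3). On the E3 string (open MIDI 52), that pitch is 56 − 52 = fret 4.

4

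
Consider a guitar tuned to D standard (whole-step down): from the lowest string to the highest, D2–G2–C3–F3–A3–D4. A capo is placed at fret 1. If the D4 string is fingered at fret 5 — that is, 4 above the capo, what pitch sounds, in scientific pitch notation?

The capo raises the open D4 by 1 semitone to D#4; fretting 4 more gives D4 + 1 + 4 = D4 + 5 semitones = G4.

G4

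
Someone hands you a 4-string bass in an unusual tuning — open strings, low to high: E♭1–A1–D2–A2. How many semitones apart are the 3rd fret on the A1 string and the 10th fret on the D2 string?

12 semitones

A1 at fret 3 → C2 (MIDI 36); D2 at fret 10 → C3 (MIDI 48).
36 − 48 = -12, so the two pitches are 12 semitones apart, with C3 the higher.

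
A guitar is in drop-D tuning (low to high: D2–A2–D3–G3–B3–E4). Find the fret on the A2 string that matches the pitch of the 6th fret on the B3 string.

20

Fret 6 on B3 is MIDI 59 + 6 = 65 (F4). On the A2 string (open MIDI 45), that pitch is 65 − 45 = fret 20.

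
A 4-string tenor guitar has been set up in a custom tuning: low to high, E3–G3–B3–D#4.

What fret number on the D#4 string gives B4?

B4 is 8 semitones above the open D#4 (D#–E–F–F#–G–G#–A–A#–B), so it sits at fret 8.

8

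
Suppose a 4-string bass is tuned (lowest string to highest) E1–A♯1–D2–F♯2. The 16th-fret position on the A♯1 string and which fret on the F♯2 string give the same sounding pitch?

8

A♯1 at fret 16 is A♯1 + 16 semitones = D3.
The open F♯2 string is 8 semitones above the open A♯1, so the same pitch on the F♯2 string lies at fret 16 − 8 = 8.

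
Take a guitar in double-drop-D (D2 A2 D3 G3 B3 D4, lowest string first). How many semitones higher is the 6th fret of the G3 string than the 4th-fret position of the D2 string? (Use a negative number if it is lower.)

19 semitones

G3 at fret 6 → C♯4 (MIDI 61); D2 at fret 4 → F♯2 (MIDI 42).
61 − 42 = 19, so the two pitches are 19 semitones apart.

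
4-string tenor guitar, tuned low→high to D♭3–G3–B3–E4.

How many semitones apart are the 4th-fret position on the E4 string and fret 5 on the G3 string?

8 semitones

E4 at fret 4 → A♭4 (MIDI 68); G3 at fret 5 → C4 (MIDI 60).
68 − 60 = 8, so the two pitches are 8 semitones apart, with A♭4 the higher.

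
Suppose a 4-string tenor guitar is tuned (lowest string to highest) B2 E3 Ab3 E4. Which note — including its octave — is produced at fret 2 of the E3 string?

Gb3

The open E3 string plus 2 semitones: E–F–Gb.
No B→C boundary is crossed, so the octave stays at 3.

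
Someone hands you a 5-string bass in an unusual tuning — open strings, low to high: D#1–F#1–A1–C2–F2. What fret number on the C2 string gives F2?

F2 is 5 semitones above the open C2 (C–C#–D–D#–E–F), so it sits at fret 5.

5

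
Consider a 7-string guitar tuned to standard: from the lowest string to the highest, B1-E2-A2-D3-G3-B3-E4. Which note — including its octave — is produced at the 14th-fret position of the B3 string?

B3 is MIDI 59. Adding 14 gives 73, which is C#5.
(Equivalently spelled Db5.)

C#5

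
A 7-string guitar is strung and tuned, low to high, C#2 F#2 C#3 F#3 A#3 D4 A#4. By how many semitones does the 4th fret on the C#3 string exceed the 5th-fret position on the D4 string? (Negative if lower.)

-14 semitones

C#3 at fret 4 → F3 (MIDI 53); D4 at fret 5 → G4 (MIDI 67).
53 − 67 = -14, so the two pitches are 14 semitones apart.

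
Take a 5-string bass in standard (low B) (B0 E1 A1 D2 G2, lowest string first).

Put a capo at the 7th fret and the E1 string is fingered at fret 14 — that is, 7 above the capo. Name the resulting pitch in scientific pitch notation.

F♯2

The capo raises the open E1 by 7 semitones to B1; fretting 7 more gives E1 + 7 + 7 = E1 + 14 semitones = F♯2.
(Also written G♭.)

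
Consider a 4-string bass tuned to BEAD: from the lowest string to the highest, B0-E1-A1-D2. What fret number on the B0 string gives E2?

17

E2 is 17 semitones above the open B0 (B–C–C#–D–…–D–D#–E), so it sits at fret 17.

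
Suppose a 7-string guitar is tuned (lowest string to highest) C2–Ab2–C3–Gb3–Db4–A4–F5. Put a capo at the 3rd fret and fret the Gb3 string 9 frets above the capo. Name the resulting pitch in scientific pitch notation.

Gb4

The capo raises the open Gb3 by 3 semitones to A3; fretting 9 more gives Gb3 + 3 + 9 = Gb3 + 12 semitones = Gb4.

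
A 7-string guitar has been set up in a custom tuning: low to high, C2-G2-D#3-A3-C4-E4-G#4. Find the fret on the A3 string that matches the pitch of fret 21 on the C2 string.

C2 at fret 21 is C2 + 21 semitones = A3.
The open A3 string is 21 semitones above the open C2, so the same pitch on the A3 string lies at fret 21 − 21 = 0.

0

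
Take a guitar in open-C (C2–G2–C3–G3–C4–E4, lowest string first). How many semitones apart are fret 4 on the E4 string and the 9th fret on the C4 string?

E4 at fret 4 → G♯4 (MIDI 68); C4 at fret 9 → A4 (MIDI 69).
68 − 69 = -1, so the two pitches are 1 semitone apart, with A4 the higher.

1 semitone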